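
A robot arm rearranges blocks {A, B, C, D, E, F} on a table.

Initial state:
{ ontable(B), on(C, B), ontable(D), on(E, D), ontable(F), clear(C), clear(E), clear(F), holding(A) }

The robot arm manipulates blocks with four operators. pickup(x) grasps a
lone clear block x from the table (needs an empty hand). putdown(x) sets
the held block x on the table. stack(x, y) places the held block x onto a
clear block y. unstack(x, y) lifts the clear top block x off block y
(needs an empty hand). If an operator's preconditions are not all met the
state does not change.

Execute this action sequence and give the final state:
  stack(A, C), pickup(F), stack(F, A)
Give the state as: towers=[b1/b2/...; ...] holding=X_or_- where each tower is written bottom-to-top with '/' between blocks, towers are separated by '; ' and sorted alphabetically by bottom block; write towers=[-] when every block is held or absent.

towers=[B/C/A/F; D/E] holding=-

step 1 (stack(A, C)): towers=[B/C/A; D/E; F] holding=-
step 2 (pickup(F)): towers=[B/C/A; D/E] holding=F
step 3 (stack(F, A)): towers=[B/C/A/F; D/E] holding=-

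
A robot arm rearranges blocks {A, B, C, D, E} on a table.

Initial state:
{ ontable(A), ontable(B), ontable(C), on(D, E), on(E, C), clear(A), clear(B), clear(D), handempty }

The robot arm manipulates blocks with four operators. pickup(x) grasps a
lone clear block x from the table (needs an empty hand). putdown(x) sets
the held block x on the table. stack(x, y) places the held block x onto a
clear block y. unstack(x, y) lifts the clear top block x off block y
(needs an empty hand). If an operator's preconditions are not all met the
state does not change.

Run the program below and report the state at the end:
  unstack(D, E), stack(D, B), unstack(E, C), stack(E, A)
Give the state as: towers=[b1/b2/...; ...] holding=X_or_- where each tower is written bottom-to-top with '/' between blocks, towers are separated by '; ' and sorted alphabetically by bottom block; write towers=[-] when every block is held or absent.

towers=[A/E; B/D; C] holding=-

step 1 (unstack(D, E)): towers=[A; B; C/E] holding=D
step 2 (stack(D, B)): towers=[A; B/D; C/E] holding=-
step 3 (unstack(E, C)): towers=[A; B/D; C] holding=E
step 4 (stack(E, A)): towers=[A/E; B/D; C] holding=-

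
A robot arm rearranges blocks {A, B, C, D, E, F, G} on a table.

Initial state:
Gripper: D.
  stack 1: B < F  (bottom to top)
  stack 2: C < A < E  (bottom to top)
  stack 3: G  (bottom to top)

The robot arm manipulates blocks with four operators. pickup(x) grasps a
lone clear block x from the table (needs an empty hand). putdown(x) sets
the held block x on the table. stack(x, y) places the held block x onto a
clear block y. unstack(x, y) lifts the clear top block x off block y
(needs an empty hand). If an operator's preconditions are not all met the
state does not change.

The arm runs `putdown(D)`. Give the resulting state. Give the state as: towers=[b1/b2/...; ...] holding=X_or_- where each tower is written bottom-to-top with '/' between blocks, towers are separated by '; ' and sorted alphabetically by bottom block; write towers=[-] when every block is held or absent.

towers=[B/F; C/A/E; D; G] holding=-

before: towers=[B/F; C/A/E; G] holding=D
pre[putdown(D)]: holding(D) ok
all met → apply putdown(D)
after:  towers=[B/F; C/A/E; D; G] holding=-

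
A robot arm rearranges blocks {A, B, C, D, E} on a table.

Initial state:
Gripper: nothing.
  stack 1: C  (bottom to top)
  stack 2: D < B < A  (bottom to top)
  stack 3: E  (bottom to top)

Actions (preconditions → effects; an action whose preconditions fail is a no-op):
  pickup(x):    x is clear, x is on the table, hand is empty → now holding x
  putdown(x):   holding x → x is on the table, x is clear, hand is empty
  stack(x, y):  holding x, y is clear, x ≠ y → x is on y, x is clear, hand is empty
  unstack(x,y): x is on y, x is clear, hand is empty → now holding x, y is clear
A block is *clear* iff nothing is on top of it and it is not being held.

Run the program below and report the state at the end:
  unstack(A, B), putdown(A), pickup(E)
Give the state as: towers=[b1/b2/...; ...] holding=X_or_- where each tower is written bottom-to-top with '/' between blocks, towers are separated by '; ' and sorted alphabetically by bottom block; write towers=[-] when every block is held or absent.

towers=[A; C; D/B] holding=E

step 1 (unstack(A, B)): towers=[C; D/B; E] holding=A
step 2 (putdown(A)): towers=[A; C; D/B; E] holding=-
step 3 (pickup(E)): towers=[A; C; D/B] holding=E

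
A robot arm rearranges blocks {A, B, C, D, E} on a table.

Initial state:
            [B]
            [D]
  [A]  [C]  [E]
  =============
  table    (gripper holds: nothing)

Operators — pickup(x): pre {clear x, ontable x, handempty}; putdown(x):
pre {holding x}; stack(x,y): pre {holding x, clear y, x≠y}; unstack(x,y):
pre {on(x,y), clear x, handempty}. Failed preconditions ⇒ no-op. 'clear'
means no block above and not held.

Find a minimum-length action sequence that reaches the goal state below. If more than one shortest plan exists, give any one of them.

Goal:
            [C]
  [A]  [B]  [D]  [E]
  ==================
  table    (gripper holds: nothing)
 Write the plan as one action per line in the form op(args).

step 1 (unstack(B, D)): towers=[A; C; E/D] holding=B
step 2 (putdown(B)): towers=[A; B; C; E/D] holding=-
step 3 (unstack(D, E)): towers=[A; B; C; E] holding=D
step 4 (putdown(D)): towers=[A; B; C; D; E] holding=-
step 5 (pickup(C)): towers=[A; B; D; E] holding=C
step 6 (stack(C, D)): towers=[A; B; D/C; E] holding=-
goal check: towers=[A; B; D/C; E] holding=- — reached (length 6, optimal by BFS)

unstack(B, D)
putdown(B)
unstack(D, E)
putdown(D)
pickup(C)
stack(C, D)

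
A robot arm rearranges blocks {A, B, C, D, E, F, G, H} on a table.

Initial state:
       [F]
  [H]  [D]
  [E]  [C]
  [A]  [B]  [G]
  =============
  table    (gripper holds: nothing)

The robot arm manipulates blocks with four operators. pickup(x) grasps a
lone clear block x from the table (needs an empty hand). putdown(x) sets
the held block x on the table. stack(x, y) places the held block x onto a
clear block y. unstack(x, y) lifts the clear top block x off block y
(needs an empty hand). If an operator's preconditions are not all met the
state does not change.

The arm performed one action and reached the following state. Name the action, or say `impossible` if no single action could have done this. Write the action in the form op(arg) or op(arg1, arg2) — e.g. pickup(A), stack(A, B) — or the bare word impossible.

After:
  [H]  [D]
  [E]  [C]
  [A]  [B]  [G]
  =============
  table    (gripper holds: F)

target: towers=[A/E/H; B/C/D; G] holding=F
         pickup(G) → towers=[A/E/H; B/C/D/F] holding=G
     unstack(H, E) → towers=[A/E; B/C/D/F; G] holding=H
     unstack(F, D) → towers=[A/E/H; B/C/D; G] holding=F  ← match

unstack(F, D)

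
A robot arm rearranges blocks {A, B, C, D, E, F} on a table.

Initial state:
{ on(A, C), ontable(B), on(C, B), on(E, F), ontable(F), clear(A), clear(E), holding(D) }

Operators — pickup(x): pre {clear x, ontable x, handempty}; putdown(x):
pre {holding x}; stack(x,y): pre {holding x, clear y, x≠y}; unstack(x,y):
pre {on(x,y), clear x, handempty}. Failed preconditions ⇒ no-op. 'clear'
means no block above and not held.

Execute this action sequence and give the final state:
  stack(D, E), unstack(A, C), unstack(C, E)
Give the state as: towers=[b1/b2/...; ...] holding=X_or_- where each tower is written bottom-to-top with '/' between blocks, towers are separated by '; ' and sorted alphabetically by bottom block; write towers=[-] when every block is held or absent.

towers=[B/C; F/E/D] holding=A

step 1 (stack(D, E)): towers=[B/C/A; F/E/D] holding=-
step 2 (unstack(A, C)): towers=[B/C; F/E/D] holding=A
step 3 (unstack(C, E)) [no-op]: towers=[B/C; F/E/D] holding=A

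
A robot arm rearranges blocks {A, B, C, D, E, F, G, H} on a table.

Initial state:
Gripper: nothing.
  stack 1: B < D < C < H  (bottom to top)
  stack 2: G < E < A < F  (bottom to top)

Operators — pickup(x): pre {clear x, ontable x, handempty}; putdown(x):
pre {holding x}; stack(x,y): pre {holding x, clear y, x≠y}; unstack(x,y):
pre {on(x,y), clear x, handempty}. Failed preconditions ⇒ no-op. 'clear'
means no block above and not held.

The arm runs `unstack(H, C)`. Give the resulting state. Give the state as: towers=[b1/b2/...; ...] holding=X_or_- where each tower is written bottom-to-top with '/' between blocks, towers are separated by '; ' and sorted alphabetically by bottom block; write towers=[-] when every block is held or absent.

before: towers=[B/D/C/H; G/E/A/F] holding=-
pre[unstack(H, C)]: on(H,C) ✓, clear(H) ✓, handempty ✓
all met → apply unstack(H, C)
after:  towers=[B/D/C; G/E/A/F] holding=H

towers=[B/D/C; G/E/A/F] holding=H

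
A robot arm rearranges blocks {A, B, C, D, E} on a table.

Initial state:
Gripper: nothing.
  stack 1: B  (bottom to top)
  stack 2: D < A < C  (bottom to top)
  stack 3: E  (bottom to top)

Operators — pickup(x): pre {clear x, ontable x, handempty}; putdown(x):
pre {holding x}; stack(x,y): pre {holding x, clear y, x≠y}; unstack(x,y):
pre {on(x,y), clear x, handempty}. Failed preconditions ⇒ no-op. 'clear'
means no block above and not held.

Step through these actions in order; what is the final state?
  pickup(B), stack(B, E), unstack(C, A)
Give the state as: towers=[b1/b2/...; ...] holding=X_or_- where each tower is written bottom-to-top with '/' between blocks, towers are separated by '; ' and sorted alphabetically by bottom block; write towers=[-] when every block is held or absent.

step 1 (pickup(B)): towers=[D/A/C; E] holding=B
step 2 (stack(B, E)): towers=[D/A/C; E/B] holding=-
step 3 (unstack(C, A)): towers=[D/A; E/B] holding=C

towers=[D/A; E/B] holding=C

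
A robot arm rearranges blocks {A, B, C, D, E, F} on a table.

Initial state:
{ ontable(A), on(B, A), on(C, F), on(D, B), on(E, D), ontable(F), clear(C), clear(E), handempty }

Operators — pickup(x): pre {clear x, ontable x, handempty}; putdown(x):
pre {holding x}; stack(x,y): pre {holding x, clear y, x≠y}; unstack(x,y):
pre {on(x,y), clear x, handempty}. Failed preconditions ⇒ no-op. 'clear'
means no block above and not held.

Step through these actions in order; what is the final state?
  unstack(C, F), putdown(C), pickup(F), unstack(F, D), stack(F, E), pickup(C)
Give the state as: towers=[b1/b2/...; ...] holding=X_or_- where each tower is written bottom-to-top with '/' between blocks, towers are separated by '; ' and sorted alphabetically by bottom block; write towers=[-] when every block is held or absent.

step 1 (unstack(C, F)): towers=[A/B/D/E; F] holding=C
step 2 (putdown(C)): towers=[A/B/D/E; C; F] holding=-
step 3 (pickup(F)): towers=[A/B/D/E; C] holding=F
step 4 (unstack(F, D)) [no-op]: towers=[A/B/D/E; C] holding=F
step 5 (stack(F, E)): towers=[A/B/D/E/F; C] holding=-
step 6 (pickup(C)): towers=[A/B/D/E/F] holding=C

towers=[A/B/D/E/F] holding=C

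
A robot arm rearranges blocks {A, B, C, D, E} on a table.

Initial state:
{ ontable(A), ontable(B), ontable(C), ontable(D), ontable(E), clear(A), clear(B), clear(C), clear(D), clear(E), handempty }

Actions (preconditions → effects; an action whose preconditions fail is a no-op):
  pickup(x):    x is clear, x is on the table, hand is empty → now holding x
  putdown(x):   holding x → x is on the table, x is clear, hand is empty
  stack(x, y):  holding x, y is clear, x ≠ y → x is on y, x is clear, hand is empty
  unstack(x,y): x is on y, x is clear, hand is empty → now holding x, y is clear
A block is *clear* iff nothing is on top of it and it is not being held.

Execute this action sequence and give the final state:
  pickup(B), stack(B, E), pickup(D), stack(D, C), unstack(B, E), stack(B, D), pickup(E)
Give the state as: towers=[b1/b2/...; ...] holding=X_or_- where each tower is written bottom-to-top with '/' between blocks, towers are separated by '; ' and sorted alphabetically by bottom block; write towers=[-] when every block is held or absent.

towers=[A; C/D/B] holding=E

step 1 (pickup(B)): towers=[A; C; D; E] holding=B
step 2 (stack(B, E)): towers=[A; C; D; E/B] holding=-
step 3 (pickup(D)): towers=[A; C; E/B] holding=D
step 4 (stack(D, C)): towers=[A; C/D; E/B] holding=-
step 5 (unstack(B, E)): towers=[A; C/D; E] holding=B
step 6 (stack(B, D)): towers=[A; C/D/B; E] holding=-
step 7 (pickup(E)): towers=[A; C/D/B] holding=E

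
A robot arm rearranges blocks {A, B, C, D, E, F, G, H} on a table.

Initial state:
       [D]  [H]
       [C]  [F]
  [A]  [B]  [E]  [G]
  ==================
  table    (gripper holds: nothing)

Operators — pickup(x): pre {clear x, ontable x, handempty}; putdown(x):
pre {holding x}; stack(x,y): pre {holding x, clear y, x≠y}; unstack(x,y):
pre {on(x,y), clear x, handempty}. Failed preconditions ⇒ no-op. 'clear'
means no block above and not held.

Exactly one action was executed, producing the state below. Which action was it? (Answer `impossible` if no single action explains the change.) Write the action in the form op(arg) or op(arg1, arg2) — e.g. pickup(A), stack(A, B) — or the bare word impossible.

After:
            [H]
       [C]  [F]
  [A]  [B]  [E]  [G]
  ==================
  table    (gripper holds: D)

target: towers=[A; B/C; E/F/H; G] holding=D
         pickup(G) → towers=[A; B/C/D; E/F/H] holding=G
         pickup(A) → towers=[B/C/D; E/F/H; G] holding=A
     unstack(H, F) → towers=[A; B/C/D; E/F; G] holding=H
     unstack(D, C) → towers=[A; B/C; E/F/H; G] holding=D  ← match

unstack(D, C)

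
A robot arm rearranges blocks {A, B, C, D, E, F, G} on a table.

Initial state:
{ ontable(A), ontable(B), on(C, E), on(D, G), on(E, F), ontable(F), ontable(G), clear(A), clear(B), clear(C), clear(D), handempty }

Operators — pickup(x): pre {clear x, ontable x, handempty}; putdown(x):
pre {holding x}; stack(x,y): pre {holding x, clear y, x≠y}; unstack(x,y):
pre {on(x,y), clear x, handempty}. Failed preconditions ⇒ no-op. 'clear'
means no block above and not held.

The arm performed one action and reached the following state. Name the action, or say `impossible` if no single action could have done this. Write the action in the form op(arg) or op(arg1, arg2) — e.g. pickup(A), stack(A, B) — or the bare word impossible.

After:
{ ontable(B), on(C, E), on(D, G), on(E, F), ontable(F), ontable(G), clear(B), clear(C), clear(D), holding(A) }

target: towers=[B; F/E/C; G/D] holding=A
         pickup(B) → towers=[A; F/E/C; G/D] holding=B
     unstack(D, G) → towers=[A; B; F/E/C; G] holding=D
         pickup(A) → towers=[B; F/E/C; G/D] holding=A  ← match
     unstack(C, E) → towers=[A; B; F/E; G/D] holding=C

pickup(A)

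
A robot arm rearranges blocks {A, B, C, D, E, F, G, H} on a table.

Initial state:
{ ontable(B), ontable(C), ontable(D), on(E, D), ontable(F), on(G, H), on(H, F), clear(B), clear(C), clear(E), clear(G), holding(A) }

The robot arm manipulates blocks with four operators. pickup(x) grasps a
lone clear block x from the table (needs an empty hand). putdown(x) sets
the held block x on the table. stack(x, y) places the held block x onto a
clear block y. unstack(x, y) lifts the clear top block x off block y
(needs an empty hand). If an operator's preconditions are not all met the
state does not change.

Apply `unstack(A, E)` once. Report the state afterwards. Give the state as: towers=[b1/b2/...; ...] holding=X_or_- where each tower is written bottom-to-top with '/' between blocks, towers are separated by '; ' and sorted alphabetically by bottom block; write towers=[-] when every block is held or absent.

before: towers=[B; C; D/E; F/H/G] holding=A
pre[unstack(A, E)]: on(A,E) fail, clear(A) fail, handempty fail
on(A,E), clear(A), handempty unmet → unstack(A, E) is a no-op
after:  towers=[B; C; D/E; F/H/G] holding=A

towers=[B; C; D/E; F/H/G] holding=A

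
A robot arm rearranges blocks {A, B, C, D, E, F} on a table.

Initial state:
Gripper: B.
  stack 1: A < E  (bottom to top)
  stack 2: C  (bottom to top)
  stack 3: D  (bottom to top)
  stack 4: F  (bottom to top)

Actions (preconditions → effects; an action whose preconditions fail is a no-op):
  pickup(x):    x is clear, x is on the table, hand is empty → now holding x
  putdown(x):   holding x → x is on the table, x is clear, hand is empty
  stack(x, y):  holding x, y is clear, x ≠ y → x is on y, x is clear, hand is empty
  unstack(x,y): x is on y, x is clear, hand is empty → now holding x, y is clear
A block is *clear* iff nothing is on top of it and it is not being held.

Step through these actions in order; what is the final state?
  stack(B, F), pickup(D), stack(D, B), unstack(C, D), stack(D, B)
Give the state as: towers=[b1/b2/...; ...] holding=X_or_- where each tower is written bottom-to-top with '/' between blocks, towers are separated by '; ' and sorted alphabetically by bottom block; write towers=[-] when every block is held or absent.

step 1 (stack(B, F)): towers=[A/E; C; D; F/B] holding=-
step 2 (pickup(D)): towers=[A/E; C; F/B] holding=D
step 3 (stack(D, B)): towers=[A/E; C; F/B/D] holding=-
step 4 (unstack(C, D)) [no-op]: towers=[A/E; C; F/B/D] holding=-
step 5 (stack(D, B)) [no-op]: towers=[A/E; C; F/B/D] holding=-

towers=[A/E; C; F/B/D] holding=-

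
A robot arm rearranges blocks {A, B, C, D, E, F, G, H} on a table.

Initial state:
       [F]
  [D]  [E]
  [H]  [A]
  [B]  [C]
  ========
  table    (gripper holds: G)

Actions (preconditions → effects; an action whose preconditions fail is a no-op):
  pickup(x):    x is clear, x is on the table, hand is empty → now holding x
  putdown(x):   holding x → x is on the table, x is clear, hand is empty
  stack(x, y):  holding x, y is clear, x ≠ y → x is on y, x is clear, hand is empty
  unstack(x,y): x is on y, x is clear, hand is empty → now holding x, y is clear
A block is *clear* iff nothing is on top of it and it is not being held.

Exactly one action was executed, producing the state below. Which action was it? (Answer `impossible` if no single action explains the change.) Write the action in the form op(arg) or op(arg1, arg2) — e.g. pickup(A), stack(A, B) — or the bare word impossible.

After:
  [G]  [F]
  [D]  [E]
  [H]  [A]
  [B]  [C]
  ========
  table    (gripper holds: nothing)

target: towers=[B/H/D/G; C/A/E/F] holding=-
        putdown(G) → towers=[B/H/D; C/A/E/F; G] holding=-
       stack(G, F) → towers=[B/H/D; C/A/E/F/G] holding=-
       stack(G, D) → towers=[B/H/D/G; C/A/E/F] holding=-  ← match

stack(G, D)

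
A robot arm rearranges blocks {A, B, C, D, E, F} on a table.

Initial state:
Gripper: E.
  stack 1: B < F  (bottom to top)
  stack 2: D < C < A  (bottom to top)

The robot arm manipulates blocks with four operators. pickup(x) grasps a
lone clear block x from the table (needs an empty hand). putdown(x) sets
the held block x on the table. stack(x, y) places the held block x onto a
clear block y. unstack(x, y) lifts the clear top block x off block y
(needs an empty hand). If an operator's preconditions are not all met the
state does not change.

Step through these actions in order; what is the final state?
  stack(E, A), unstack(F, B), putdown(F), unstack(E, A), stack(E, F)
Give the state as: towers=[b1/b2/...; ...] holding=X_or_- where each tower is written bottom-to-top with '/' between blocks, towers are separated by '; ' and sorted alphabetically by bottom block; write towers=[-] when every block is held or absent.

step 1 (stack(E, A)): towers=[B/F; D/C/A/E] holding=-
step 2 (unstack(F, B)): towers=[B; D/C/A/E] holding=F
step 3 (putdown(F)): towers=[B; D/C/A/E; F] holding=-
step 4 (unstack(E, A)): towers=[B; D/C/A; F] holding=E
step 5 (stack(E, F)): towers=[B; D/C/A; F/E] holding=-

towers=[B; D/C/A; F/E] holding=-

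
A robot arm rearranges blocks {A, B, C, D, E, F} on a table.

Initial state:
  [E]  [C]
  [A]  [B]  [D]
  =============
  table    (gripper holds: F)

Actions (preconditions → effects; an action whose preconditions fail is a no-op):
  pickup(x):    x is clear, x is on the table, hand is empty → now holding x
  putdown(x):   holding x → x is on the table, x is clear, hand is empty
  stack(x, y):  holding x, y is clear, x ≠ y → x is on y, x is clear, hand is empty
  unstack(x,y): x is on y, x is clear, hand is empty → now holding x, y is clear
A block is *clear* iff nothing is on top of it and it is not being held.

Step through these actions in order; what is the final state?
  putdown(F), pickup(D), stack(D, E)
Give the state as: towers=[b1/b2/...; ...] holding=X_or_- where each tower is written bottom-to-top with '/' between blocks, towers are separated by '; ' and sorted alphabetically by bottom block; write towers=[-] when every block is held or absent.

towers=[A/E/D; B/C; F] holding=-

step 1 (putdown(F)): towers=[A/E; B/C; D; F] holding=-
step 2 (pickup(D)): towers=[A/E; B/C; F] holding=D
step 3 (stack(D, E)): towers=[A/E/D; B/C; F] holding=-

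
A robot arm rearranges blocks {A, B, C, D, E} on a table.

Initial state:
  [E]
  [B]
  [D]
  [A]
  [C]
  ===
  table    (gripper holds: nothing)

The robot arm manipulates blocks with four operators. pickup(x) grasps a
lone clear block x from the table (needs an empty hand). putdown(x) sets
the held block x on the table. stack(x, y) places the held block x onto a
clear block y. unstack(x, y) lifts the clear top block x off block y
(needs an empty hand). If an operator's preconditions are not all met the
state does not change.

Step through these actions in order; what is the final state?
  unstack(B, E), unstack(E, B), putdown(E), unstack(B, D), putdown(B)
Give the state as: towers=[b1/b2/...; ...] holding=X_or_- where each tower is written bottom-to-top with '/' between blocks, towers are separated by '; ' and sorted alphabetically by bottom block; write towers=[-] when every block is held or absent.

step 1 (unstack(B, E)) [no-op]: towers=[C/A/D/B/E] holding=-
step 2 (unstack(E, B)): towers=[C/A/D/B] holding=E
step 3 (putdown(E)): towers=[C/A/D/B; E] holding=-
step 4 (unstack(B, D)): towers=[C/A/D; E] holding=B
step 5 (putdown(B)): towers=[B; C/A/D; E] holding=-

towers=[B; C/A/D; E] holding=-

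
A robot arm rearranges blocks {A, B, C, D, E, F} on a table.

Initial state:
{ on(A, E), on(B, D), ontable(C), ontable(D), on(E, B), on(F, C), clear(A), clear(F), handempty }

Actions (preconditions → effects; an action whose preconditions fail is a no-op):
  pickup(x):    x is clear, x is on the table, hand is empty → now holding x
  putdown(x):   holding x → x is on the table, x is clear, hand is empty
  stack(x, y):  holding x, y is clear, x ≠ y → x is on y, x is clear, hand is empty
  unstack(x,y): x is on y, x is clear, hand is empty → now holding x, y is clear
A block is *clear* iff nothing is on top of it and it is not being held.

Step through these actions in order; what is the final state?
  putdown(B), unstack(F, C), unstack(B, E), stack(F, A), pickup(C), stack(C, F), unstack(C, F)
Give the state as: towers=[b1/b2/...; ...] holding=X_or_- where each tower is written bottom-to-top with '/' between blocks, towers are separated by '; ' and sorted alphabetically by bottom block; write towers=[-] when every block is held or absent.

step 1 (putdown(B)) [no-op]: towers=[C/F; D/B/E/A] holding=-
step 2 (unstack(F, C)): towers=[C; D/B/E/A] holding=F
step 3 (unstack(B, E)) [no-op]: towers=[C; D/B/E/A] holding=F
step 4 (stack(F, A)): towers=[C; D/B/E/A/F] holding=-
step 5 (pickup(C)): towers=[D/B/E/A/F] holding=C
step 6 (stack(C, F)): towers=[D/B/E/A/F/C] holding=-
step 7 (unstack(C, F)): towers=[D/B/E/A/F] holding=C

towers=[D/B/E/A/F] holding=C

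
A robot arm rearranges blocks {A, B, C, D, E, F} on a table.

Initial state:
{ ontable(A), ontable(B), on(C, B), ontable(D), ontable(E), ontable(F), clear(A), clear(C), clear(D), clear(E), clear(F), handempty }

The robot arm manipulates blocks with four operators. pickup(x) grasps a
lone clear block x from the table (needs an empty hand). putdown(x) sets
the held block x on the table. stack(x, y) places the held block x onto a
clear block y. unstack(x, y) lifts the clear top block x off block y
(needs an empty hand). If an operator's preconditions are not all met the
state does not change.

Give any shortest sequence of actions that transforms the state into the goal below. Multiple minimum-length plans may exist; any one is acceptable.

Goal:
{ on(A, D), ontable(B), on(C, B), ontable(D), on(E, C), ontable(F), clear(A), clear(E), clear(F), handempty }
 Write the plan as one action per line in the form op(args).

pickup(A)
stack(A, D)
pickup(E)
stack(E, C)

step 1 (pickup(A)): towers=[B/C; D; E; F] holding=A
step 2 (stack(A, D)): towers=[B/C; D/A; E; F] holding=-
step 3 (pickup(E)): towers=[B/C; D/A; F] holding=E
step 4 (stack(E, C)): towers=[B/C/E; D/A; F] holding=-
goal check: towers=[B/C/E; D/A; F] holding=- — reached (length 4, optimal by BFS)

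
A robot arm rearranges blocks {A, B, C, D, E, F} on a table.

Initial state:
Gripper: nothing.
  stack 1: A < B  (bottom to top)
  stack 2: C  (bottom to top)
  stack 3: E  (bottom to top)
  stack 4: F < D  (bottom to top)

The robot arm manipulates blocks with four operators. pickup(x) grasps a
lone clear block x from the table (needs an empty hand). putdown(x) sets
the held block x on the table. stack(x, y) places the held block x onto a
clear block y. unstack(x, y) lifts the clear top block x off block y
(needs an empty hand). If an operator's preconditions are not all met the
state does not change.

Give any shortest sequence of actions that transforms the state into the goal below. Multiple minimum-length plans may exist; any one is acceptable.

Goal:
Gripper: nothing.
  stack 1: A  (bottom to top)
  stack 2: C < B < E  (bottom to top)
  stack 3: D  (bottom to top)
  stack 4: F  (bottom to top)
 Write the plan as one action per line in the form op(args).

unstack(B, A)
stack(B, C)
unstack(D, F)
putdown(D)
pickup(E)
stack(E, B)

step 1 (unstack(B, A)): towers=[A; C; E; F/D] holding=B
step 2 (stack(B, C)): towers=[A; C/B; E; F/D] holding=-
step 3 (unstack(D, F)): towers=[A; C/B; E; F] holding=D
step 4 (putdown(D)): towers=[A; C/B; D; E; F] holding=-
step 5 (pickup(E)): towers=[A; C/B; D; F] holding=E
step 6 (stack(E, B)): towers=[A; C/B/E; D; F] holding=-
goal check: towers=[A; C/B/E; D; F] holding=- — reached (length 6, optimal by BFS)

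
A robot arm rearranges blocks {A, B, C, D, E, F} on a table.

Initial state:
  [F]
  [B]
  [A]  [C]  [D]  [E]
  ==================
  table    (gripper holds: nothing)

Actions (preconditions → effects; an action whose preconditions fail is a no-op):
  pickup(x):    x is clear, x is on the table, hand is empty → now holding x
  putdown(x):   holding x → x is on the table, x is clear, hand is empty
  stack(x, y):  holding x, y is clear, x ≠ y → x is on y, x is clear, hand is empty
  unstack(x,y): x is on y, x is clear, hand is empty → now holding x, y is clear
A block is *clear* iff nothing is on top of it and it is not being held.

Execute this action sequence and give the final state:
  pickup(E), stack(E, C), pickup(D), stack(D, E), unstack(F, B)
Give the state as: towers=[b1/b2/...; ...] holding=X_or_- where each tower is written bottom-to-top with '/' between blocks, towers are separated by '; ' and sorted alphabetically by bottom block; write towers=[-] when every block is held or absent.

step 1 (pickup(E)): towers=[A/B/F; C; D] holding=E
step 2 (stack(E, C)): towers=[A/B/F; C/E; D] holding=-
step 3 (pickup(D)): towers=[A/B/F; C/E] holding=D
step 4 (stack(D, E)): towers=[A/B/F; C/E/D] holding=-
step 5 (unstack(F, B)): towers=[A/B; C/E/D] holding=F

towers=[A/B; C/E/D] holding=F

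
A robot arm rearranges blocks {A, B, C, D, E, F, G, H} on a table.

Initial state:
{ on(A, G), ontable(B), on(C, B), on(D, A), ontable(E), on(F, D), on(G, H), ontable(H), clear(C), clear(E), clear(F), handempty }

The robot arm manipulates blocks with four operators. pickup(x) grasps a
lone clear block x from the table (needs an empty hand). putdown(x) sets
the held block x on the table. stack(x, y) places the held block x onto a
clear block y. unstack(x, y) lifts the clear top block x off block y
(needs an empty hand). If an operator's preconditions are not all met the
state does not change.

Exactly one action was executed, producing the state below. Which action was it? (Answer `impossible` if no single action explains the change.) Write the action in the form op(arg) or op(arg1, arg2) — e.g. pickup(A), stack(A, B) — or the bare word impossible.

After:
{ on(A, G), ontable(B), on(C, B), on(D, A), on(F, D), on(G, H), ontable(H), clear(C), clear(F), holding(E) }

pickup(E)

target: towers=[B/C; H/G/A/D/F] holding=E
         pickup(E) → towers=[B/C; H/G/A/D/F] holding=E  ← match
     unstack(F, D) → towers=[B/C; E; H/G/A/D] holding=F
     unstack(C, B) → towers=[B; E; H/G/A/D/F] holding=C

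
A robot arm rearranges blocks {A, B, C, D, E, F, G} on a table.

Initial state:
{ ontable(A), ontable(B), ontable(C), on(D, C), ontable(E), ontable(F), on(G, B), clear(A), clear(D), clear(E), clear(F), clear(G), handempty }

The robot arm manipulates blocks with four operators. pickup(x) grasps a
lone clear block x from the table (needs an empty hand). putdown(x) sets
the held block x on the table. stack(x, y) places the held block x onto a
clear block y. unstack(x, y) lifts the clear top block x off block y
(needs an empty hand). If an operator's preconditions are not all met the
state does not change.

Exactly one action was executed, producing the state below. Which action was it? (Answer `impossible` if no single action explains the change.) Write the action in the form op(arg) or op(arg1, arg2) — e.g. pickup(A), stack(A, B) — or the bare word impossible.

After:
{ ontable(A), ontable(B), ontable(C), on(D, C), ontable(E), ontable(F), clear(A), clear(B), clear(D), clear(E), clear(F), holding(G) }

target: towers=[A; B; C/D; E; F] holding=G
         pickup(F) → towers=[A; B/G; C/D; E] holding=F
     unstack(G, B) → towers=[A; B; C/D; E; F] holding=G  ← match
     unstack(D, C) → towers=[A; B/G; C; E; F] holding=D
         pickup(A) → towers=[B/G; C/D; E; F] holding=A
         pickup(E) → towers=[A; B/G; C/D; F] holding=E

unstack(G, B)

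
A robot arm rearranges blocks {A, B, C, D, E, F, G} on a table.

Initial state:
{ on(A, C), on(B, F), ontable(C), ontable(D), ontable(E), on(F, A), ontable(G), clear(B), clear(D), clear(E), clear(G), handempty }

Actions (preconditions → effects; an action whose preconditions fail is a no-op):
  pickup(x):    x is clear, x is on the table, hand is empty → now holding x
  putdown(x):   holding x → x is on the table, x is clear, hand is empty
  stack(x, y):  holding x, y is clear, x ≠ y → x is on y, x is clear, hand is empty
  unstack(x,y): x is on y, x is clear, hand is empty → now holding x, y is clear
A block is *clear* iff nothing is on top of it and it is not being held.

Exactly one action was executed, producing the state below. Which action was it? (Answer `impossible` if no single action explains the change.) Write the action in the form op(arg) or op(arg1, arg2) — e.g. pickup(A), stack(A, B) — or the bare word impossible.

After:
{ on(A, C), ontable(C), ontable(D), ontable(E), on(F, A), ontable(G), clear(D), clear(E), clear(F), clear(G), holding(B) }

unstack(B, F)

target: towers=[C/A/F; D; E; G] holding=B
     unstack(B, F) → towers=[C/A/F; D; E; G] holding=B  ← match
         pickup(G) → towers=[C/A/F/B; D; E] holding=G
         pickup(D) → towers=[C/A/F/B; E; G] holding=D
         pickup(E) → towers=[C/A/F/B; D; G] holding=E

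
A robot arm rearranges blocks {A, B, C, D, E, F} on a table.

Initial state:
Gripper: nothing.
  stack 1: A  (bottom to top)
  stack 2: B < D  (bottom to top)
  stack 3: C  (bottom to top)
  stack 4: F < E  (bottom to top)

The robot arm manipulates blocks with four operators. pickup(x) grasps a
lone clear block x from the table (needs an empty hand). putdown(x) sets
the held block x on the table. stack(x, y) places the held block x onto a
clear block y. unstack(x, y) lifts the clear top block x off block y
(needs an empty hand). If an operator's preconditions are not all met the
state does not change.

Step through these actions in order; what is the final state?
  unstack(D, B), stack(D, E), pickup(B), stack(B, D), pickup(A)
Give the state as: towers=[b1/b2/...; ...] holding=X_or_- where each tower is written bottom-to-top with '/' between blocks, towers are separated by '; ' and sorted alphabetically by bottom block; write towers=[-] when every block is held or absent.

towers=[C; F/E/D/B] holding=A

step 1 (unstack(D, B)): towers=[A; B; C; F/E] holding=D
step 2 (stack(D, E)): towers=[A; B; C; F/E/D] holding=-
step 3 (pickup(B)): towers=[A; C; F/E/D] holding=B
step 4 (stack(B, D)): towers=[A; C; F/E/D/B] holding=-
step 5 (pickup(A)): towers=[C; F/E/D/B] holding=A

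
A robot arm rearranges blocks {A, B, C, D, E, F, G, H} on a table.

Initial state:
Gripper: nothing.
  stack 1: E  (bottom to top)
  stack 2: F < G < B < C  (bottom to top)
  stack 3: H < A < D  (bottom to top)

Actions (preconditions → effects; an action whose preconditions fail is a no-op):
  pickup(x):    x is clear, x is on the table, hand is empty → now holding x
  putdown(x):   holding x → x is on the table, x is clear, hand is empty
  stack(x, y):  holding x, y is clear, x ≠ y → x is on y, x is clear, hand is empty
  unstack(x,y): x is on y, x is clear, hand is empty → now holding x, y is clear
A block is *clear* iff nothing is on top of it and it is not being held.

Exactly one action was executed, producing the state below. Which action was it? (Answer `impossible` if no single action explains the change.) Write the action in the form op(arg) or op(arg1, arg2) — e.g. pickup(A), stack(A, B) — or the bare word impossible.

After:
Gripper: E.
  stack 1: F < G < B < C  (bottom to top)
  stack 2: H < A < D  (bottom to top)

target: towers=[F/G/B/C; H/A/D] holding=E
         pickup(E) → towers=[F/G/B/C; H/A/D] holding=E  ← match
     unstack(D, A) → towers=[E; F/G/B/C; H/A] holding=D
     unstack(C, B) → towers=[E; F/G/B; H/A/D] holding=C

pickup(E)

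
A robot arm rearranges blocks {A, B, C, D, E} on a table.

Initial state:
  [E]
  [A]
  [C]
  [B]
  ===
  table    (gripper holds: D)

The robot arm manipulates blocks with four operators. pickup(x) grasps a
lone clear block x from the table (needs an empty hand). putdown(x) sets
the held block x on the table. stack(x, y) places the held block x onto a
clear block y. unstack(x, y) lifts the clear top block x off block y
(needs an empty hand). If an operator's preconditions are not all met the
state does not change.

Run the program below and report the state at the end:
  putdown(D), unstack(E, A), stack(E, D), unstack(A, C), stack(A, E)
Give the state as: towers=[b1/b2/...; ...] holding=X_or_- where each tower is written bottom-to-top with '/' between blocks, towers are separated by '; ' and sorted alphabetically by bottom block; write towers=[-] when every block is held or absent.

towers=[B/C; D/E/A] holding=-

step 1 (putdown(D)): towers=[B/C/A/E; D] holding=-
step 2 (unstack(E, A)): towers=[B/C/A; D] holding=E
step 3 (stack(E, D)): towers=[B/C/A; D/E] holding=-
step 4 (unstack(A, C)): towers=[B/C; D/E] holding=A
step 5 (stack(A, E)): towers=[B/C; D/E/A] holding=-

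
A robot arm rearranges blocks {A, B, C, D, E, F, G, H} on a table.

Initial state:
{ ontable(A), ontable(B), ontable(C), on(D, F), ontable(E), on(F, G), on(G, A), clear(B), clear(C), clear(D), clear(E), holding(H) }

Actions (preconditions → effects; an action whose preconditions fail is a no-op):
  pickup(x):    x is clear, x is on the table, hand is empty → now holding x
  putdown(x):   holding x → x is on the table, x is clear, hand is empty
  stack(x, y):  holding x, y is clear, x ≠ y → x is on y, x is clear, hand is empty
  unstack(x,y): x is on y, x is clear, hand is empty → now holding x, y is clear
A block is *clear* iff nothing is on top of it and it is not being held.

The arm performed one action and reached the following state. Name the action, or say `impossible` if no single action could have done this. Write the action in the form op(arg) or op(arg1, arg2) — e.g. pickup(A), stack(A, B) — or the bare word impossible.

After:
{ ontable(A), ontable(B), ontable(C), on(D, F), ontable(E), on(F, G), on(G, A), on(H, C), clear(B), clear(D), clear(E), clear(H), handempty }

target: towers=[A/G/F/D; B; C/H; E] holding=-
        putdown(H) → towers=[A/G/F/D; B; C; E; H] holding=-
       stack(H, E) → towers=[A/G/F/D; B; C; E/H] holding=-
       stack(H, B) → towers=[A/G/F/D; B/H; C; E] holding=-
       stack(H, D) → towers=[A/G/F/D/H; B; C; E] holding=-
       stack(H, C) → towers=[A/G/F/D; B; C/H; E] holding=-  ← match

stack(H, C)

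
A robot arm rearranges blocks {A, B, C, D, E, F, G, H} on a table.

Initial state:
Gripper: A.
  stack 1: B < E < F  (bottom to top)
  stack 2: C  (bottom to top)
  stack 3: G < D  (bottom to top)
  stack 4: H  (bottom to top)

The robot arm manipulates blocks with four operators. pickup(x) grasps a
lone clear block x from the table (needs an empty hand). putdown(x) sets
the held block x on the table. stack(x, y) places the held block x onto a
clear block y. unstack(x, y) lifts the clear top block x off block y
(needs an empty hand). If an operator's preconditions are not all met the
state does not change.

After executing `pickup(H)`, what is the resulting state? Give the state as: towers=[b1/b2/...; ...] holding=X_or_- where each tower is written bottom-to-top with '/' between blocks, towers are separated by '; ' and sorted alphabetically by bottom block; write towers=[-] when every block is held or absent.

towers=[B/E/F; C; G/D; H] holding=A

before: towers=[B/E/F; C; G/D; H] holding=A
pre[pickup(H)]: clear(H) yes, ontable(H) yes, handempty no
handempty unmet → pickup(H) is a no-op
after:  towers=[B/E/F; C; G/D; H] holding=A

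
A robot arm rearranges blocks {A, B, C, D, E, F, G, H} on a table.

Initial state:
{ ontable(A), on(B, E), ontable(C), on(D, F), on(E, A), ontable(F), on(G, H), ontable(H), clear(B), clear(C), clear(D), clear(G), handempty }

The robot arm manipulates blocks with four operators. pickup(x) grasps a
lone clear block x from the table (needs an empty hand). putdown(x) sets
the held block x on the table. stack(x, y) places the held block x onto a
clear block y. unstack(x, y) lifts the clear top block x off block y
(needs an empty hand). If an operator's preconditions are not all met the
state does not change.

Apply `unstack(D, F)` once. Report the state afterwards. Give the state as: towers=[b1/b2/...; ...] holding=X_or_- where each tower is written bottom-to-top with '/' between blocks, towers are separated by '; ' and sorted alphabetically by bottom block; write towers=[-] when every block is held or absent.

towers=[A/E/B; C; F; H/G] holding=D

before: towers=[A/E/B; C; F/D; H/G] holding=-
pre[unstack(D, F)]: on(D,F) yes, clear(D) yes, handempty yes
all met → apply unstack(D, F)
after:  towers=[A/E/B; C; F; H/G] holding=D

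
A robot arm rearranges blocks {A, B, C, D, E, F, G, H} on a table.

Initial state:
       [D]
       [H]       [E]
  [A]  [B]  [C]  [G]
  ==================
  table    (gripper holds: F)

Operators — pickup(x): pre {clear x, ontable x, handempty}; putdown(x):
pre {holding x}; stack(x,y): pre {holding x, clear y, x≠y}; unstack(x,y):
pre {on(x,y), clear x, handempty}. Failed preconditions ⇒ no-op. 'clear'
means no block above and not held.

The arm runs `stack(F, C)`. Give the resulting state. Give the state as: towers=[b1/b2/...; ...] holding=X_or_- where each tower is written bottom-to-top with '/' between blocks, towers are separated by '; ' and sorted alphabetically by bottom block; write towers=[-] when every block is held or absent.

towers=[A; B/H/D; C/F; G/E] holding=-

before: towers=[A; B/H/D; C; G/E] holding=F
pre[stack(F, C)]: holding(F) ✓, clear(C) ✓, F≠C ✓
all met → apply stack(F, C)
after:  towers=[A; B/H/D; C/F; G/E] holding=-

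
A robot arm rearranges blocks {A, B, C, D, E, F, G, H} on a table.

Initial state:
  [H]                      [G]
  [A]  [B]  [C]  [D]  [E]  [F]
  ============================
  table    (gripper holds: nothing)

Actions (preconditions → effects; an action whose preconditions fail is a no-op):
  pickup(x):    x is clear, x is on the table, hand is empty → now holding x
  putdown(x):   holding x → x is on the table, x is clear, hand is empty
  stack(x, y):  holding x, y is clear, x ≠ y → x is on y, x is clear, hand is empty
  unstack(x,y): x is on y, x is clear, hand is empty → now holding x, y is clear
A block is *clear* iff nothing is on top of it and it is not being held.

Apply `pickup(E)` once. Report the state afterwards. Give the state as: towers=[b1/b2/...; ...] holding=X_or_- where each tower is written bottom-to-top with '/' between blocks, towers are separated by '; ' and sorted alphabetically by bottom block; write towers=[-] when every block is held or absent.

towers=[A/H; B; C; D; F/G] holding=E

before: towers=[A/H; B; C; D; E; F/G] holding=-
pre[pickup(E)]: clear(E) yes, ontable(E) yes, handempty yes
all met → apply pickup(E)
after:  towers=[A/H; B; C; D; F/G] holding=E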